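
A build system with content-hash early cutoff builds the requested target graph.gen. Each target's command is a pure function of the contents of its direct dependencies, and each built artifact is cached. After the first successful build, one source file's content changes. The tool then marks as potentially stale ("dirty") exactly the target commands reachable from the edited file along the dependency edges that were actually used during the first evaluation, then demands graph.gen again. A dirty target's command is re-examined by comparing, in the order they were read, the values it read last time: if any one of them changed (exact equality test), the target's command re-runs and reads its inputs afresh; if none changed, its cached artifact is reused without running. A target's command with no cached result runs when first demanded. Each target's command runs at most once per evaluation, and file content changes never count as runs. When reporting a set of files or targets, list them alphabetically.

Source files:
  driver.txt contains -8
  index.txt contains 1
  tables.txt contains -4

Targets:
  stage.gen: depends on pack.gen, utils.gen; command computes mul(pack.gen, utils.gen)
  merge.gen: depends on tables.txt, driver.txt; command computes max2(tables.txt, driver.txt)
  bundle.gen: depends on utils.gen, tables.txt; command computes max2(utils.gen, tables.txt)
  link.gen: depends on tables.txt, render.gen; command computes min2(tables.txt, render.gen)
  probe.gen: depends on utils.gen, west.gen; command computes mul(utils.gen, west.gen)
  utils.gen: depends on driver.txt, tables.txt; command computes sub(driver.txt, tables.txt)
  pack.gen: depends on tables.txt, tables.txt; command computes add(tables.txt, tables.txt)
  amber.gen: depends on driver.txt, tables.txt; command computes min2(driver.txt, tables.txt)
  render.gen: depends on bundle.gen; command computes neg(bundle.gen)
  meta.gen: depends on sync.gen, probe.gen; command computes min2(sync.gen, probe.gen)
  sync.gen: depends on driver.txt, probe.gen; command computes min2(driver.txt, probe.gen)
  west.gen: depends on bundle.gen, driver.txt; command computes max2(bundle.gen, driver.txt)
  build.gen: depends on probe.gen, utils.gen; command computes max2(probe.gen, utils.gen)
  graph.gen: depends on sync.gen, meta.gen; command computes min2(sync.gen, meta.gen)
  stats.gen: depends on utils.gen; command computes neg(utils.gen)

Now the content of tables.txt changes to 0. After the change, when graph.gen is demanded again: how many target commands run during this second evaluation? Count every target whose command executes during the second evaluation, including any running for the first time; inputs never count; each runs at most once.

First evaluation (everything demanded from the output):
  utils.gen = sub(-8, -4) = -4
  bundle.gen = max2(-4, -4) = -4
  west.gen = max2(-4, -8) = -4
  probe.gen = mul(-4, -4) = 16
  sync.gen = min2(-8, 16) = -8
  meta.gen = min2(-8, 16) = -8
  graph.gen = min2(-8, -8) = -8

Propagation after the edit:
  utils.gen: runs — tables.txt -4->0; result -8.
  bundle.gen: runs — utils.gen -4->-8; tables.txt -4->0; result 0.
  west.gen: runs — bundle.gen -4->0; result 0.
  probe.gen: runs — utils.gen -4->-8; west.gen -4->0; result 0.
  sync.gen: runs — probe.gen 16->0; result -8 (same value as before).
  meta.gen: runs — probe.gen 16->0; result -8 (same value as before).
  graph.gen: checked — values it read are unchanged (sync.gen unchanged, meta.gen unchanged); reused cached -8 without running.

Key observation: the cutoff stops propagation at graph.gen — its inputs' values are unchanged, so it reuses its cache.

Target commands that run: bundle.gen, meta.gen, probe.gen, sync.gen, utils.gen, west.gen — 6 in total.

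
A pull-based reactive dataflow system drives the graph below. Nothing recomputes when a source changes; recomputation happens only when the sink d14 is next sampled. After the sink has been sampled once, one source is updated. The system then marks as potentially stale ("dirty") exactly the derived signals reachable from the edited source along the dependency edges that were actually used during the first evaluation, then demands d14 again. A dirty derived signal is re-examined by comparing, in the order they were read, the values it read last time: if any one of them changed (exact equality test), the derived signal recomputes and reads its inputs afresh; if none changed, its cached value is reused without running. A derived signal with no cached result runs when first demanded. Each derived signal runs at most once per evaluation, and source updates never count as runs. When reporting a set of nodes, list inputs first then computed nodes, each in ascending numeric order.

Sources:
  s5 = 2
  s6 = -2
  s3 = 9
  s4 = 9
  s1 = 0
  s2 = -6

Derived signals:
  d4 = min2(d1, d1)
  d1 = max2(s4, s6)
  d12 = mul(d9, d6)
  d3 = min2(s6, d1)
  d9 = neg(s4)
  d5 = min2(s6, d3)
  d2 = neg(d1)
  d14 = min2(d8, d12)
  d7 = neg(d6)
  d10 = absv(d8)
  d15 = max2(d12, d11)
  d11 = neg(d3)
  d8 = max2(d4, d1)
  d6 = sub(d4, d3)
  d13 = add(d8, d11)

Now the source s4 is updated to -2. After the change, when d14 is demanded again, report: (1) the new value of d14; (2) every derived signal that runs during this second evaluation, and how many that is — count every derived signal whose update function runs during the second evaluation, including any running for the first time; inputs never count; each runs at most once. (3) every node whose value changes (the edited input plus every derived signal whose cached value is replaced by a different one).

New value of d14: -2.
Derived signals that run: d1, d3, d4, d6, d8, d9, d12, d14 — 8 in total.
Values that change: s4, d1, d4, d6, d8, d9, d12, d14.

First evaluation (everything demanded from the output):
  d1 = max2(9, -2) = 9
  d3 = min2(-2, 9) = -2
  d4 = min2(9, 9) = 9
  d6 = sub(9, -2) = 11
  d8 = max2(9, 9) = 9
  d9 = neg(9) = -9
  d12 = mul(-9, 11) = -99
  d14 = min2(9, -99) = -99

Propagation after the edit:
  d1: runs — s4 9->-2; result -2.
  d3: runs — d1 9->-2; result -2 (same value as before).
  d4: runs — d1 9->-2; d1 9->-2; result -2.
  d6: runs — d4 9->-2; result 0.
  d8: runs — d4 9->-2; d1 9->-2; result -2.
  d9: runs — s4 9->-2; result 2.
  d12: runs — d9 -9->2; d6 11->0; result 0.
  d14: runs — d8 9->-2; d12 -99->0; result -2.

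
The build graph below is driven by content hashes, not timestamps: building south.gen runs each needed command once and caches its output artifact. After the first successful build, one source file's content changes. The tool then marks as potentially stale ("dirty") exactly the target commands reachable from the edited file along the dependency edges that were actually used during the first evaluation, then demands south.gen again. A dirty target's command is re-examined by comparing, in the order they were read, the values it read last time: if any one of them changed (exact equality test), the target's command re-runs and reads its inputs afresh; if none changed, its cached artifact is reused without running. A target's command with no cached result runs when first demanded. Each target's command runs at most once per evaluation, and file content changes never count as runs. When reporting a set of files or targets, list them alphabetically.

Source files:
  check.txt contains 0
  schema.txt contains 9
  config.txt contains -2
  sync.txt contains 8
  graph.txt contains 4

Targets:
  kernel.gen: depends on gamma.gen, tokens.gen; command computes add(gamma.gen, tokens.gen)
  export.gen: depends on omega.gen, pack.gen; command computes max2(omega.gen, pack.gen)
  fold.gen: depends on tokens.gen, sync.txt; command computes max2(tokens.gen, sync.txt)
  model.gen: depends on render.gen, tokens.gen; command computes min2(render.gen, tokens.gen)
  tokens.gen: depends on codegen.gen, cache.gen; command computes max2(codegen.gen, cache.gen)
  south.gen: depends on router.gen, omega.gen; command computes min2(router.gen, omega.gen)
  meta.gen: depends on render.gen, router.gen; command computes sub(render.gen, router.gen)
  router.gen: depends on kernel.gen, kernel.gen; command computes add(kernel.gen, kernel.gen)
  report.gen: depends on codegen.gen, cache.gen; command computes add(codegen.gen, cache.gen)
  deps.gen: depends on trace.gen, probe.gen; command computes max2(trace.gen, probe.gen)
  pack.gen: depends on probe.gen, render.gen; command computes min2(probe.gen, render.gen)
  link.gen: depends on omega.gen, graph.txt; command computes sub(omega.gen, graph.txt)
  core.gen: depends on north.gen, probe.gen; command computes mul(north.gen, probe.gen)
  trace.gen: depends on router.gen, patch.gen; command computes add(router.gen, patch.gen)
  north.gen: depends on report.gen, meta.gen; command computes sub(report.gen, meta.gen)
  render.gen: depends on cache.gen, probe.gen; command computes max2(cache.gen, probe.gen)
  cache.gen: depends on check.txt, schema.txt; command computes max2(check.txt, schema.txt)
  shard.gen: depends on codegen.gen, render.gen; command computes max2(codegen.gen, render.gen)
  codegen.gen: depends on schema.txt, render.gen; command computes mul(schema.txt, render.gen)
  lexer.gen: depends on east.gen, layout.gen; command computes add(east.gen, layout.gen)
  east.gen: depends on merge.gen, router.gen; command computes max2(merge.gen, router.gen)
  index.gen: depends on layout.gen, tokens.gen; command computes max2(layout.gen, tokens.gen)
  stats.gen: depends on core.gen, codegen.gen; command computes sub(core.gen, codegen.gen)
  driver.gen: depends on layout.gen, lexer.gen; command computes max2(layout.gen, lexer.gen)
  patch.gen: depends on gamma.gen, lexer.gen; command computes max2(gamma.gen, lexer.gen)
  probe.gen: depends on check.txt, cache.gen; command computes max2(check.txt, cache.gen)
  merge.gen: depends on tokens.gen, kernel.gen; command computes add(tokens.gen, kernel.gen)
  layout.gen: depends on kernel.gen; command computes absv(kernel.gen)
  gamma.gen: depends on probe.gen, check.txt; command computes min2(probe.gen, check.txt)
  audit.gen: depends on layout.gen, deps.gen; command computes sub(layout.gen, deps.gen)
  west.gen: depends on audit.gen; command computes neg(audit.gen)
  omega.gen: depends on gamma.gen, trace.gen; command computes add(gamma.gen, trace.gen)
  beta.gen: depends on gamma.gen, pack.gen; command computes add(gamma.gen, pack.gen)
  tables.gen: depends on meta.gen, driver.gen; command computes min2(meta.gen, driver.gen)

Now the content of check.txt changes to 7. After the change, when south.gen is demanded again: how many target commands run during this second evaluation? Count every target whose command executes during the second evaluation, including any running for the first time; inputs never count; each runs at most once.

Run set: cache.gen, east.gen, gamma.gen, kernel.gen, layout.gen, lexer.gen, merge.gen, omega.gen, patch.gen, probe.gen, router.gen, south.gen, trace.gen (13 run).
The important point: at render.gen every value read last time is unchanged, so the dirty flag clears without a run.

Initial pass — values computed on the first demand:
  cache.gen = max2(0, 9) = 9
  probe.gen = max2(0, 9) = 9
  gamma.gen = min2(9, 0) = 0
  render.gen = max2(9, 9) = 9
  codegen.gen = mul(9, 9) = 81
  tokens.gen = max2(81, 9) = 81
  kernel.gen = add(0, 81) = 81
  layout.gen = absv(81) = 81
  merge.gen = add(81, 81) = 162
  router.gen = add(81, 81) = 162
  east.gen = max2(162, 162) = 162
  lexer.gen = add(162, 81) = 243
  patch.gen = max2(0, 243) = 243
  trace.gen = add(162, 243) = 405
  omega.gen = add(0, 405) = 405
  south.gen = min2(162, 405) = 162

Second demand — change propagation:
  cache.gen: re-runs because check.txt 0->7; new result 9 (unchanged).
  probe.gen: re-runs because check.txt 0->7; new result 9 (unchanged).
  gamma.gen: re-runs because check.txt 0->7; new result 7.
  render.gen: re-examined; everything it read last time is the same (cache.gen unchanged, probe.gen unchanged) — cache 9 kept, no run.
  codegen.gen: re-examined; everything it read last time is the same (schema.txt unchanged, render.gen unchanged) — cache 81 kept, no run.
  tokens.gen: re-examined; everything it read last time is the same (codegen.gen unchanged, cache.gen unchanged) — cache 81 kept, no run.
  kernel.gen: re-runs because gamma.gen 0->7; new result 88.
  layout.gen: re-runs because kernel.gen 81->88; new result 88.
  merge.gen: re-runs because kernel.gen 81->88; new result 169.
  router.gen: re-runs because kernel.gen 81->88; kernel.gen 81->88; new result 176.
  east.gen: re-runs because merge.gen 162->169; router.gen 162->176; new result 176.
  lexer.gen: re-runs because east.gen 162->176; layout.gen 81->88; new result 264.
  patch.gen: re-runs because gamma.gen 0->7; lexer.gen 243->264; new result 264.
  trace.gen: re-runs because router.gen 162->176; patch.gen 243->264; new result 440.
  omega.gen: re-runs because gamma.gen 0->7; trace.gen 405->440; new result 447.
  south.gen: re-runs because router.gen 162->176; omega.gen 405->447; new result 176.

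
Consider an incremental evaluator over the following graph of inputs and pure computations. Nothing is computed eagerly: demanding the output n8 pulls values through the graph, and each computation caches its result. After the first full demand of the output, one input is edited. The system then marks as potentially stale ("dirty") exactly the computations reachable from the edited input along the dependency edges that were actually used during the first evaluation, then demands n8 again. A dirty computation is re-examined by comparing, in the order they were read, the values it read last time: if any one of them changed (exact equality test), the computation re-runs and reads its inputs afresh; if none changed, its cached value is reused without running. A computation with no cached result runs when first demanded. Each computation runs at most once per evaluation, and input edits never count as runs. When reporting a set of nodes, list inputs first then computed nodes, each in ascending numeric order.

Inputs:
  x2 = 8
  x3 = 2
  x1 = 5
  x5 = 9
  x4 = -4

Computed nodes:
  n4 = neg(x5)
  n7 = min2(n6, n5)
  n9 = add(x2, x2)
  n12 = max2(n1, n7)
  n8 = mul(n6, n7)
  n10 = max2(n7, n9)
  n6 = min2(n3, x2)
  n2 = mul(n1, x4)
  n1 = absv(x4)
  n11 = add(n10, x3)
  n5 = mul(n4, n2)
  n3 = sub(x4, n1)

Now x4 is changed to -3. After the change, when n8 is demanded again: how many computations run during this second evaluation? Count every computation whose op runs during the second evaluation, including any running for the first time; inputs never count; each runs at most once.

Initial pass — values computed on the first demand:
  n1 = absv(-4) = 4
  n2 = mul(4, -4) = -16
  n3 = sub(-4, 4) = -8
  n4 = neg(9) = -9
  n5 = mul(-9, -16) = 144
  n6 = min2(-8, 8) = -8
  n7 = min2(-8, 144) = -8
  n8 = mul(-8, -8) = 64

Second demand — change propagation:
  n1: re-runs because x4 -4->-3; new result 3.
  n2: re-runs because n1 4->3; x4 -4->-3; new result -9.
  n3: re-runs because x4 -4->-3; n1 4->3; new result -6.
  n5: re-runs because n2 -16->-9; new result 81.
  n6: re-runs because n3 -8->-6; new result -6.
  n7: re-runs because n6 -8->-6; n5 144->81; new result -6.
  n8: re-runs because n6 -8->-6; n7 -8->-6; new result 36.

Run set: n1, n2, n3, n5, n6, n7, n8 (7 run).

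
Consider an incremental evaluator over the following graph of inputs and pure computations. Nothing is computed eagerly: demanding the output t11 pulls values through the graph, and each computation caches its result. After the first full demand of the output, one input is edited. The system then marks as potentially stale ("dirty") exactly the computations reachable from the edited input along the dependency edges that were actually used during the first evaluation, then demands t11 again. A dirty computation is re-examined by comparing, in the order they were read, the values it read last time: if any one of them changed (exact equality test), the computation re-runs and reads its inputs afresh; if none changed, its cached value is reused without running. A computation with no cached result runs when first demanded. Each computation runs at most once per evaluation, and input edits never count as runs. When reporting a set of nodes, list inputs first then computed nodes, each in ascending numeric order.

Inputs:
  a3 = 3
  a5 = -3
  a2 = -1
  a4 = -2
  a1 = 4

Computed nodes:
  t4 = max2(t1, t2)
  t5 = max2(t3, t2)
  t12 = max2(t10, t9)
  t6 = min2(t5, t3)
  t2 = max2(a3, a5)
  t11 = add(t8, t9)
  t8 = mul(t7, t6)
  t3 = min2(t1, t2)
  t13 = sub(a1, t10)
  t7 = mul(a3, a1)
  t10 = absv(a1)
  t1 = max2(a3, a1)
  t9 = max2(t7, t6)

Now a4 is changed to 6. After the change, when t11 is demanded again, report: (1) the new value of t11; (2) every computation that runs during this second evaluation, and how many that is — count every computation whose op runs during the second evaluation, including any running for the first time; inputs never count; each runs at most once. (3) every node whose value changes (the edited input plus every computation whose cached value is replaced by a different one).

t11 now evaluates to 48.
Run set: none (0 run).
Changed values: a4.
The important point: nothing the output needs ever reads a4, so the edit is invisible to it.

Initial pass — values computed on the first demand:
  t1 = max2(3, 4) = 4
  t2 = max2(3, -3) = 3
  t3 = min2(4, 3) = 3
  t5 = max2(3, 3) = 3
  t6 = min2(3, 3) = 3
  t7 = mul(3, 4) = 12
  t8 = mul(12, 3) = 36
  t9 = max2(12, 3) = 12
  t11 = add(36, 12) = 48

Second demand — change propagation:
  no demanded computation ever read a4, so the edit dirties nothing and nothing runs.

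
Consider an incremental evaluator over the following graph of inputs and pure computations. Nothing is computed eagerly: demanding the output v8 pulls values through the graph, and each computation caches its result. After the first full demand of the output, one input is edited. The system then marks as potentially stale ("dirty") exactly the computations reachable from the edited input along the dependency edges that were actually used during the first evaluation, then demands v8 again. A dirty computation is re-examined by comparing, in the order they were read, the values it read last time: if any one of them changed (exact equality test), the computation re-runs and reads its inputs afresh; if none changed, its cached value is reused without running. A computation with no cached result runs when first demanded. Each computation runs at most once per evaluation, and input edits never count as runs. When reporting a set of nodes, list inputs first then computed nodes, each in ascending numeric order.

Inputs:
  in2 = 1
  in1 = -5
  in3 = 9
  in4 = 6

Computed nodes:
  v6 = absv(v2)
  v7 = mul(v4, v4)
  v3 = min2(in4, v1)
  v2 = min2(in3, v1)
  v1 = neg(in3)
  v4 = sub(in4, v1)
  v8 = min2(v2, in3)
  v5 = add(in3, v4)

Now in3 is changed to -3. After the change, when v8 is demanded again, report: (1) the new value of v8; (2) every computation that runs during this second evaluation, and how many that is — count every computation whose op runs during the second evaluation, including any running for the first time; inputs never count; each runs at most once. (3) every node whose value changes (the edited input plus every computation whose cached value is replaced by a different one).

Initial pass — values computed on the first demand:
  v1 = neg(9) = -9
  v2 = min2(9, -9) = -9
  v8 = min2(-9, 9) = -9

Second demand — change propagation:
  v1: re-runs because in3 9->-3; new result 3.
  v2: re-runs because in3 9->-3; v1 -9->3; new result -3.
  v8: re-runs because v2 -9->-3; in3 9->-3; new result -3.

v8 now evaluates to -3.
Run set: v1, v2, v8 (3 run).
Changed values: in3, v1, v2, v8.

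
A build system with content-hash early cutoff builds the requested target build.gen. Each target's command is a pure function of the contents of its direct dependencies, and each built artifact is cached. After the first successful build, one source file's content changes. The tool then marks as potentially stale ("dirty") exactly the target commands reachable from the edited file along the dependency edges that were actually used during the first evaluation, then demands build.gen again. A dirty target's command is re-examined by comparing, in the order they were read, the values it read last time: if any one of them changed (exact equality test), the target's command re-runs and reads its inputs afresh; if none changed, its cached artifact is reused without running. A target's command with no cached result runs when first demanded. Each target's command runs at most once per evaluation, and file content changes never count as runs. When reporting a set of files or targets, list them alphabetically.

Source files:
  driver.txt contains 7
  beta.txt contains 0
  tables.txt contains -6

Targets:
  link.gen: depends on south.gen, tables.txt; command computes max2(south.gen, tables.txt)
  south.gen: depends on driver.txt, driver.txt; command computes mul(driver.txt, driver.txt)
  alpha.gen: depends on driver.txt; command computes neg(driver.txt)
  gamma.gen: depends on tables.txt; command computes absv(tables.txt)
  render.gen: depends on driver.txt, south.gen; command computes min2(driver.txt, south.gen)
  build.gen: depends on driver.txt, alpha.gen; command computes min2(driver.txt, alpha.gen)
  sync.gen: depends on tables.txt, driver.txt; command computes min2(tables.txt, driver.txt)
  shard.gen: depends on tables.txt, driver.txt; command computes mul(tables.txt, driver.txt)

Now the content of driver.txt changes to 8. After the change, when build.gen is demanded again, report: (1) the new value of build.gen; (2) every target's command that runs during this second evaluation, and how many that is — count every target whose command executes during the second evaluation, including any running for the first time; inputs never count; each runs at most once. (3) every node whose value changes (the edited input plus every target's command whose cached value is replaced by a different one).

New value of build.gen: -8.
Target commands that run: alpha.gen, build.gen — 2 in total.
Values that change: alpha.gen, build.gen, driver.txt.

First evaluation (everything demanded from the output):
  alpha.gen = neg(7) = -7
  build.gen = min2(7, -7) = -7

Propagation after the edit:
  alpha.gen: runs — driver.txt 7->8; result -8.
  build.gen: runs — driver.txt 7->8; alpha.gen -7->-8; result -8.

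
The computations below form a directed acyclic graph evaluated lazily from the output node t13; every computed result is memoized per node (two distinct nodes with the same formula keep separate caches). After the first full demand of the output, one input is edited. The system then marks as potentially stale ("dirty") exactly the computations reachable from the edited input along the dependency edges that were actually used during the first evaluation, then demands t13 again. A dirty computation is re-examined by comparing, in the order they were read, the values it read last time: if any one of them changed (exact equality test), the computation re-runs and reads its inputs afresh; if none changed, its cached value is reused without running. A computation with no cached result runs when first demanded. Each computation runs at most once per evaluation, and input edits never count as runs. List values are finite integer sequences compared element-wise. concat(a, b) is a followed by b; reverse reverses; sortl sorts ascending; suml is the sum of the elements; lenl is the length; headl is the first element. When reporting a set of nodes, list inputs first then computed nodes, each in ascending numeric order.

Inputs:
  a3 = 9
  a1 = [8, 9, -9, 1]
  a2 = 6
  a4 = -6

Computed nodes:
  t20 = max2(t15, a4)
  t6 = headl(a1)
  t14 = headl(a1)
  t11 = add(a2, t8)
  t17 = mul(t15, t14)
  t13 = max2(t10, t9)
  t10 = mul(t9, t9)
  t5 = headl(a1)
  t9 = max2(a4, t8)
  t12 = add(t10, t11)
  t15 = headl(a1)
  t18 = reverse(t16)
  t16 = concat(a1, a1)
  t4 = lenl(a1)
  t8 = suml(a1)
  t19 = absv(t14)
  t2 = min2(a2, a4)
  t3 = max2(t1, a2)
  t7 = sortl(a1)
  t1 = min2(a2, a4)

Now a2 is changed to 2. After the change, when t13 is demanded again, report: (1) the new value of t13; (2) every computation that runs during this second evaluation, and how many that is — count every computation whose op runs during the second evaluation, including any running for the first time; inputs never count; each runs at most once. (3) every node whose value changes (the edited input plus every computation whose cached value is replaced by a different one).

Demanding t13 again yields 81.
0 computations run: none.
The nodes whose values change: a2.
Note the shortcut — a2 feeds only undemanded nodes, so no recomputation happens.

First demand of the output computes:
  t8 = suml([8, 9, -9, 1]) = 9
  t9 = max2(-6, 9) = 9
  t10 = mul(9, 9) = 81
  t13 = max2(81, 9) = 81

After the edit, cleaning proceeds:
  a2 only reaches undemanded nodes; the second demand re-runs nothing.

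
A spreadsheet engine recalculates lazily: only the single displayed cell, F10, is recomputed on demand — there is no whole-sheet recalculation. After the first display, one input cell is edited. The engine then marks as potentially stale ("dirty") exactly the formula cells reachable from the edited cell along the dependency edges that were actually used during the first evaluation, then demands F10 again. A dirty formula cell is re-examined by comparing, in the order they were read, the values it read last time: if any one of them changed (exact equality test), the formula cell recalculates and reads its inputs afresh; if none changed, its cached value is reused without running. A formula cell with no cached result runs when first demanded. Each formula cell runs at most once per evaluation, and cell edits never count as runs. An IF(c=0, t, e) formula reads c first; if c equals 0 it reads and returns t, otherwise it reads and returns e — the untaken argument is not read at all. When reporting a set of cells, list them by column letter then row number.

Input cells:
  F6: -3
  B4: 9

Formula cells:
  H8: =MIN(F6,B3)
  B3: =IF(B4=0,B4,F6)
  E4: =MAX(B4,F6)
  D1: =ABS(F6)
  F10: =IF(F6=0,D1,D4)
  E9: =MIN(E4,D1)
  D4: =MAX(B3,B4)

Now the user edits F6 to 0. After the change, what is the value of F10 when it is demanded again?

New value of F10: 0.
Key observation: a condition flipped, so demand moved to the other branch — B3, D4 are never re-examined.

First evaluation (everything demanded from the output):
  B3 = IF(B4=0: B4=9 -> else branch F6) = -3
  D4 = MAX(-3, 9) = 9
  F10 = IF(F6=0: F6=-3 -> else branch D4) = 9

Propagation after the edit:
  B3: marked dirty but never re-examined — demand shifted away from it.
  D1: demanded for the first time — runs, produces 0.
  D4: marked dirty but never re-examined — demand shifted away from it.
  F10: runs — F6 -3->0; result 0.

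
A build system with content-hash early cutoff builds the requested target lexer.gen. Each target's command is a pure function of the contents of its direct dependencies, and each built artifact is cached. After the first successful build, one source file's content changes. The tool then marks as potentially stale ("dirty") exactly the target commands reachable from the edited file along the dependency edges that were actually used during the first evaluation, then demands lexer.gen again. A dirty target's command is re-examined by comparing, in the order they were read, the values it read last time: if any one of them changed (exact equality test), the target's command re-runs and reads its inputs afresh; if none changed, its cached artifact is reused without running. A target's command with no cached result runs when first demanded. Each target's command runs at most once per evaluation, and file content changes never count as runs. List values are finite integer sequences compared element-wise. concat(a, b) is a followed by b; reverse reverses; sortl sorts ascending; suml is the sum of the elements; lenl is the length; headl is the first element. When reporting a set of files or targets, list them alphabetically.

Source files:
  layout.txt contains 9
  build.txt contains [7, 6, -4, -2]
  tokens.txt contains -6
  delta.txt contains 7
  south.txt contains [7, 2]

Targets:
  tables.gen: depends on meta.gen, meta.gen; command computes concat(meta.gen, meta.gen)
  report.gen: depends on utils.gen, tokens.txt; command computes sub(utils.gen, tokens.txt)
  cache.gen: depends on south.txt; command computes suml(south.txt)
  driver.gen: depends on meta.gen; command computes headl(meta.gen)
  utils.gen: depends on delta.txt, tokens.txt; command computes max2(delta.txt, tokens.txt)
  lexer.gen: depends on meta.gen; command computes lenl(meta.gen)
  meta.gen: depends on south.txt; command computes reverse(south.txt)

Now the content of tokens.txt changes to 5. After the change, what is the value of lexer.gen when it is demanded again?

First evaluation (everything demanded from the output):
  meta.gen = reverse([7, 2]) = [2, 7]
  lexer.gen = lenl([2, 7]) = 2

Propagation after the edit:
  tokens.txt feeds no computation that the output demands — nothing is marked dirty and nothing runs.

Key observation: tokens.txt is never demanded by the output, so the edit triggers no recomputation at all.

New value of lexer.gen: 2.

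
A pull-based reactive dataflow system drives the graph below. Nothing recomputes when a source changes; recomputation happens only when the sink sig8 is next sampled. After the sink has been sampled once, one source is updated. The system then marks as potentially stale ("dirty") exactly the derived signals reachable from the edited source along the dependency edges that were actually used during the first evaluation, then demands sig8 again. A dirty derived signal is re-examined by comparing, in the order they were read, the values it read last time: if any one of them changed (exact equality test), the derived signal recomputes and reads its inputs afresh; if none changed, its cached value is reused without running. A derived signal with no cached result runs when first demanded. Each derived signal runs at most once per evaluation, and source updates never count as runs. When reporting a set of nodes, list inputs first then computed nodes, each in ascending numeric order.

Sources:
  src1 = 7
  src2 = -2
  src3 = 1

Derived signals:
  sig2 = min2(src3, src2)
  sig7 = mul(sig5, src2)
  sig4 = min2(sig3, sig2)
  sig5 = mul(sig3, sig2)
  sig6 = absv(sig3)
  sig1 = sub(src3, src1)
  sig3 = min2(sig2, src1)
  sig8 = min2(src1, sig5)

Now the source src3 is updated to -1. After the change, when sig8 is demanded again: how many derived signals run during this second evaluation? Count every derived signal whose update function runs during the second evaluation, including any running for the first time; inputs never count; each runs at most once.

First evaluation (everything demanded from the output):
  sig2 = min2(1, -2) = -2
  sig3 = min2(-2, 7) = -2
  sig5 = mul(-2, -2) = 4
  sig8 = min2(7, 4) = 4

Propagation after the edit:
  sig2: runs — src3 1->-1; result -2 (same value as before).
  sig3: checked — values it read are unchanged (sig2 unchanged, src1 unchanged); reused cached -2 without running.
  sig5: checked — values it read are unchanged (sig3 unchanged, sig2 unchanged); reused cached 4 without running.
  sig8: checked — values it read are unchanged (src1 unchanged, sig5 unchanged); reused cached 4 without running.

Key observation: the change is absorbed at sig2 — it re-runs but produces the same value, and the output's value is unchanged.

Derived signals that run: sig2 — 1 in total.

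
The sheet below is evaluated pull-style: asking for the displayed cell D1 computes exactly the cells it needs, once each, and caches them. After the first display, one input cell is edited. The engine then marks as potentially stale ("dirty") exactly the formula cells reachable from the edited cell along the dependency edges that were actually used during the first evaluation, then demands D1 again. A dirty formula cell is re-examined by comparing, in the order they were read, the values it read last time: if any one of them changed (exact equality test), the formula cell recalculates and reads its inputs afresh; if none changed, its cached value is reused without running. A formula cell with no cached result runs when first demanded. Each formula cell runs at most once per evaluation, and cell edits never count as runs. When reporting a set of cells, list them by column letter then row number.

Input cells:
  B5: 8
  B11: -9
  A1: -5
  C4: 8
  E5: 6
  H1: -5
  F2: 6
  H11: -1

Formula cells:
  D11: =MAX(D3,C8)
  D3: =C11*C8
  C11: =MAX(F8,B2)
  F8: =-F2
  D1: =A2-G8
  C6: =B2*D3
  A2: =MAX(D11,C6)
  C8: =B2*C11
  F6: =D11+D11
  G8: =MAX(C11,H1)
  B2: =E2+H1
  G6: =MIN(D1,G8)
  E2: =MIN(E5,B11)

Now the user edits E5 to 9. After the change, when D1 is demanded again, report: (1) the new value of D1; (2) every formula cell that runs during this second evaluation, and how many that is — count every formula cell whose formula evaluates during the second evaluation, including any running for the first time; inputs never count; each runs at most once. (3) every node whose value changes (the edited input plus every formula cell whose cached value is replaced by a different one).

First demand of the output computes:
  E2 = MIN(6, -9) = -9
  B2 = -9 + -5 = -14
  F8 = -(6) = -6
  C11 = MAX(-6, -14) = -6
  C8 = -14 * -6 = 84
  D3 = -6 * 84 = -504
  C6 = -14 * -504 = 7056
  D11 = MAX(-504, 84) = 84
  A2 = MAX(84, 7056) = 7056
  G8 = MAX(-6, -5) = -5
  D1 = 7056 - -5 = 7061

After the edit, cleaning proceeds:
  E2: a read changed (E5 6->9) — executes, giving -9 — identical to its old value.
  B2: dirty, but its reads are unchanged (E2 unchanged, H1 unchanged); cached -14 stands.
  C11: dirty, but its reads are unchanged (F8 unchanged, B2 unchanged); cached -6 stands.
  C8: dirty, but its reads are unchanged (B2 unchanged, C11 unchanged); cached 84 stands.
  D3: dirty, but its reads are unchanged (C11 unchanged, C8 unchanged); cached -504 stands.
  C6: dirty, but its reads are unchanged (B2 unchanged, D3 unchanged); cached 7056 stands.
  D11: dirty, but its reads are unchanged (D3 unchanged, C8 unchanged); cached 84 stands.
  A2: dirty, but its reads are unchanged (D11 unchanged, C6 unchanged); cached 7056 stands.
  G8: dirty, but its reads are unchanged (C11 unchanged, H1 unchanged); cached -5 stands.
  D1: dirty, but its reads are unchanged (A2 unchanged, G8 unchanged); cached 7061 stands.

Note the absorption at E2: it re-runs yet its value is the same, leaving the output's value untouched.

Demanding D1 again yields 7061.
1 formula cells run: E2.
The nodes whose values change: E5.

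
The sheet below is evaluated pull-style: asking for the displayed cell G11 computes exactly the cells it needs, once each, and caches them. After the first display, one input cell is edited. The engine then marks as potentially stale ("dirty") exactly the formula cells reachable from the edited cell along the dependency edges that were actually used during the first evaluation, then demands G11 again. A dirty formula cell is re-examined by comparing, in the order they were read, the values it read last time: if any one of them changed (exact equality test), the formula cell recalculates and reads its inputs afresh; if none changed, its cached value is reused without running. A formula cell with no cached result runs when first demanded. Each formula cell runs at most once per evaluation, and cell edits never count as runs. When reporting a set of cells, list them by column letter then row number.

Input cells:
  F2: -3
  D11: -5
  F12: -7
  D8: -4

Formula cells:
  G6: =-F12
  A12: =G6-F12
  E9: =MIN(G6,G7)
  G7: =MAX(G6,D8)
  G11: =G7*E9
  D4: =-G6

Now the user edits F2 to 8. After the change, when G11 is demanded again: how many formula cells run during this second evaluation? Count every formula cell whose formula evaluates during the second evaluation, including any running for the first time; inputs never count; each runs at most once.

First demand of the output computes:
  G6 = -(-7) = 7
  G7 = MAX(7, -4) = 7
  E9 = MIN(7, 7) = 7
  G11 = 7 * 7 = 49

After the edit, cleaning proceeds:
  no node depends on F2 at all; the second demand re-runs nothing.

Note the shortcut — nothing in the graph depends on F2 at all, so no recomputation happens.

0 formula cells run: none.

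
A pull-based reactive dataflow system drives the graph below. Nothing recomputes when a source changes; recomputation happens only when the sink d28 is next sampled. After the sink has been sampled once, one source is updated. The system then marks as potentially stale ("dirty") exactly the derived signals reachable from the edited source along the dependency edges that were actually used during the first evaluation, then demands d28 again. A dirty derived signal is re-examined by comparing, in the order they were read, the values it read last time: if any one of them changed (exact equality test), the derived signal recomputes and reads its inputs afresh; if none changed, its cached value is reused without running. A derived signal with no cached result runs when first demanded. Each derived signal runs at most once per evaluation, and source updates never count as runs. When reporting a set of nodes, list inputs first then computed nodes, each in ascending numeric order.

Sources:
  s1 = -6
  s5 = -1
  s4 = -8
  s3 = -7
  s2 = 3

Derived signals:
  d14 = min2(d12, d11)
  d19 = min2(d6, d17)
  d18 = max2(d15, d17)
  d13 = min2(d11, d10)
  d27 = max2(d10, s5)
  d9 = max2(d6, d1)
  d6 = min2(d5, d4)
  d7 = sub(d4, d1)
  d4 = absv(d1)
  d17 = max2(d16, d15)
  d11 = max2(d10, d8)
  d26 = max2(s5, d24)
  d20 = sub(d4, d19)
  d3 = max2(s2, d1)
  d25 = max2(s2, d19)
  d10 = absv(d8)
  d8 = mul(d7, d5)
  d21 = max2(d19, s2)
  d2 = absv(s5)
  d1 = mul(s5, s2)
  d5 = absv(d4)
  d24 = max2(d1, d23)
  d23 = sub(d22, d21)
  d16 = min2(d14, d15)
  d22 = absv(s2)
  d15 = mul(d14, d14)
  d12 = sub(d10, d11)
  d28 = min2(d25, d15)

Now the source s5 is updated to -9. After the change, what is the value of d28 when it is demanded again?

First evaluation (everything demanded from the output):
  d1 = mul(-1, 3) = -3
  d4 = absv(-3) = 3
  d5 = absv(3) = 3
  d6 = min2(3, 3) = 3
  d7 = sub(3, -3) = 6
  d8 = mul(6, 3) = 18
  d10 = absv(18) = 18
  d11 = max2(18, 18) = 18
  d12 = sub(18, 18) = 0
  d14 = min2(0, 18) = 0
  d15 = mul(0, 0) = 0
  d16 = min2(0, 0) = 0
  d17 = max2(0, 0) = 0
  d19 = min2(3, 0) = 0
  d25 = max2(3, 0) = 3
  d28 = min2(3, 0) = 0

Propagation after the edit:
  d1: runs — s5 -1->-9; result -27.
  d4: runs — d1 -3->-27; result 27.
  d5: runs — d4 3->27; result 27.
  d6: runs — d5 3->27; d4 3->27; result 27.
  d7: runs — d4 3->27; d1 -3->-27; result 54.
  d8: runs — d7 6->54; d5 3->27; result 1458.
  d10: runs — d8 18->1458; result 1458.
  d11: runs — d10 18->1458; d8 18->1458; result 1458.
  d12: runs — d10 18->1458; d11 18->1458; result 0 (same value as before).
  d14: runs — d11 18->1458; result 0 (same value as before).
  d15: checked — values it read are unchanged (d14 unchanged, d14 unchanged); reused cached 0 without running.
  d16: checked — values it read are unchanged (d14 unchanged, d15 unchanged); reused cached 0 without running.
  d17: checked — values it read are unchanged (d16 unchanged, d15 unchanged); reused cached 0 without running.
  d19: runs — d6 3->27; result 0 (same value as before).
  d25: checked — values it read are unchanged (s2 unchanged, d19 unchanged); reused cached 3 without running.
  d28: checked — values it read are unchanged (d25 unchanged, d15 unchanged); reused cached 0 without running.

Key observation: the cutoff stops propagation at d15 — its inputs' values are unchanged, so it reuses its cache.

New value of d28: 0.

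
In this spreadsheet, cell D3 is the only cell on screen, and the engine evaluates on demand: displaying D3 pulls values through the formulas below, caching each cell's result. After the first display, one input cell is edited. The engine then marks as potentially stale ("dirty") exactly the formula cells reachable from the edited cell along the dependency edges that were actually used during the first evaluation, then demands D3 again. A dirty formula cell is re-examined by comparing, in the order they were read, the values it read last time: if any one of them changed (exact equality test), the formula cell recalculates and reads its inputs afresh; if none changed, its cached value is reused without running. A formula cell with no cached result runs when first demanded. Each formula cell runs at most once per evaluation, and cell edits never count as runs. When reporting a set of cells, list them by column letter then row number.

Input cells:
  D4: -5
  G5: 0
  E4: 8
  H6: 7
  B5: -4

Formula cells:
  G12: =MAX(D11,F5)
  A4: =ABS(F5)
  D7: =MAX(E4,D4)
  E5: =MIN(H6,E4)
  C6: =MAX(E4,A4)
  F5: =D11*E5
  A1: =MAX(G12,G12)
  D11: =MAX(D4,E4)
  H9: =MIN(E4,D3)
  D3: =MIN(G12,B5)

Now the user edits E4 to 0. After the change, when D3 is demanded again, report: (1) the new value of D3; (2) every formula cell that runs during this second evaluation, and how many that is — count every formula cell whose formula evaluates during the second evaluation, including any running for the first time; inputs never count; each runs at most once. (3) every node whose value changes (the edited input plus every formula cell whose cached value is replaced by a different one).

D3 now evaluates to -4.
Run set: D3, D11, E5, F5, G12 (5 run).
Changed values: D11, E4, E5, F5, G12.

Initial pass — values computed on the first demand:
  D11 = MAX(-5, 8) = 8
  E5 = MIN(7, 8) = 7
  F5 = 8 * 7 = 56
  G12 = MAX(8, 56) = 56
  D3 = MIN(56, -4) = -4

Second demand — change propagation:
  D11: re-runs because E4 8->0; new result 0.
  E5: re-runs because E4 8->0; new result 0.
  F5: re-runs because D11 8->0; E5 7->0; new result 0.
  G12: re-runs because D11 8->0; F5 56->0; new result 0.
  D3: re-runs because G12 56->0; new result -4 (unchanged).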